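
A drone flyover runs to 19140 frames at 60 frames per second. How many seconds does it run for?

Running time = 19140 / (60) = 319 s.

319 seconds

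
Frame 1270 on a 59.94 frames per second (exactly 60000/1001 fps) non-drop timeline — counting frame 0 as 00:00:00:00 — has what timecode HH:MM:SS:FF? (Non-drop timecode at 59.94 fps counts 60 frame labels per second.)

00:00:21:10

1270 ÷ 60 = 21 full seconds, remainder 10 frames.
21 s = 0 h 0 min 21 s.
Timecode: 00:00:21:10.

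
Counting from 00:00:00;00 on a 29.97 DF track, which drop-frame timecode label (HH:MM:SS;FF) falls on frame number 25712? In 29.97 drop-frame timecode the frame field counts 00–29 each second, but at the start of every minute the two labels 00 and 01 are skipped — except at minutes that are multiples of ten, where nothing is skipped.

Ten DF minutes hold 17982 frames, so frame 25712 lies in block 1 (frames 17982–35963) with 7730 frames into that block.
The block's first minute is 1800 frames and the rest 1798 each; 7730 frames reaches minute 4, so 1 × 18 + 4 × 2 = 26 labels have been skipped so far.
Adding those back, label number 25712 + 26 = 25738 at 30 labels/s is 857 s + 28 f = 0 h 14 min 17 s frame 28, i.e. 00:14:17;28.

00:14:17;28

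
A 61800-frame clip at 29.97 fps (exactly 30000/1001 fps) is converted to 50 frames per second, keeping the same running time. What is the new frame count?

103103 frames

Target frames = source frames × (target rate / source rate) = 61800 × (50)/(30000/1001) = 61800 × 1001/600 = 103103.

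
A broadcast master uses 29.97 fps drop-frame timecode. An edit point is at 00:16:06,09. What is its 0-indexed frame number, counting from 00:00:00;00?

As if non-drop at 30 labels/s: (0 × 3600 + 16 × 60 + 6) × 30 + 9 = 28989.
Minute boundaries passed: 16; those not divisible by 10: 16 − 1 = 15; dropped labels = 2 × 15 = 30.
Actual frame index = 28989 − 30 = 28959.

28959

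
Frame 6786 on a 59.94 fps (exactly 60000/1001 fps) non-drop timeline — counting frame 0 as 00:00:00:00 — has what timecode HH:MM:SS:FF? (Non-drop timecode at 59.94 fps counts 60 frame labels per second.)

00:01:53:06

6786 ÷ 60 = 113 full seconds, remainder 6 frames.
113 s = 0 h 1 min 53 s.
Timecode: 00:01:53:06.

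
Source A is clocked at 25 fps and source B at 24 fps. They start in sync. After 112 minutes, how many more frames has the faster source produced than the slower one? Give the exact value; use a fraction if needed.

112 min = 6720 s.
A emits 25 × 6720 = 168000 frames; B emits 24 × 6720 = 161280.
Difference = 6720 frames; B is behind A.

6720 frames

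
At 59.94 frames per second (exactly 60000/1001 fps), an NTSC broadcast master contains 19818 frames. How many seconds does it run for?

Running time = 19818 / (60000/1001) = 330.6303 s.

330.6303 seconds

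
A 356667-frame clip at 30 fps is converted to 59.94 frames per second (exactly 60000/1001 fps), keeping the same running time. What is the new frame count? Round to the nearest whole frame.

Frames at target rate = 356667 × (60000/1001) / (30) = 713334000/1001 ≈ 712621.379.
Nearest whole frame: 712621.

712621 frames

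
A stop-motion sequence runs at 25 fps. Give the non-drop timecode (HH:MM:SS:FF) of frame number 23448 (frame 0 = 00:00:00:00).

23448 ÷ 25 = 937 full seconds, remainder 23 frames.
937 s = 0 h 15 min 37 s.
Timecode: 00:15:37:23.

00:15:37:23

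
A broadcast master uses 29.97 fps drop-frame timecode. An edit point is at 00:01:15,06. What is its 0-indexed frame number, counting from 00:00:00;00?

2254

As if non-drop at 30 labels/s: (0 × 3600 + 1 × 60 + 15) × 30 + 6 = 2256.
Minute boundaries passed: 1; those not divisible by 10: 1 − 0 = 1; dropped labels = 2 × 1 = 2.
Actual frame index = 2256 − 2 = 2254.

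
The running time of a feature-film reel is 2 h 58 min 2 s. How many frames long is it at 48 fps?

512736 frames

2 h 58 min 2 s = 10682 s.
Frames = 10682 × 48 = 512736.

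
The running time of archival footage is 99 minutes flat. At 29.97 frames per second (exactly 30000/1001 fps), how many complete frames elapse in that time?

99 min = 5940 s.
Frames = 5940 × 30000/1001 = 16200000/91 ≈ 178021.9780.
Complete frames: 178021.

178021 frames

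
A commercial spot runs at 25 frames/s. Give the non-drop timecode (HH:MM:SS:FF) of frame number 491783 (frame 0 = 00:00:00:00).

05:27:51:08

491783 ÷ 25 = 19671 full seconds, remainder 8 frames.
19671 s = 5 h 27 min 51 s.
Timecode: 05:27:51:08.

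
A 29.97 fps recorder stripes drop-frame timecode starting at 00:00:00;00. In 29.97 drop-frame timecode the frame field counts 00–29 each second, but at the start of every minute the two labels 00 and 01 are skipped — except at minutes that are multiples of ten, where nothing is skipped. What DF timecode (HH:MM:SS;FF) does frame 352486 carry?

03:16:01;10

Each 10-minute DF block holds 10 × 60 × 30 − 9 × 2 = 17982 frames. 352486 ÷ 17982 → 19 full blocks, remainder 10828.
Within the partial block the first minute is 1800 frames and each further minute 1798, so 6 further minute boundaries passed. Total skipped labels = 18 × 19 + 2 × 6 = 354.
Non-drop label index = 352486 + 354 = 352840; at 30 labels/s that is 03:16:01:10, i.e. DF 03:16:01;10.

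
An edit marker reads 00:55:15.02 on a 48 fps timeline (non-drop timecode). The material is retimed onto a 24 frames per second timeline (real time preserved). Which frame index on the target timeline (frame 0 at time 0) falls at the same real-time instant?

Source frame index: (0×3600 + 55×60 + 15) × 48 + 2 = 159122.
Real time: 159122 / (48) = 79561/24 s.
Target frame: (79561/24) × (24) = 79561.

frame 79561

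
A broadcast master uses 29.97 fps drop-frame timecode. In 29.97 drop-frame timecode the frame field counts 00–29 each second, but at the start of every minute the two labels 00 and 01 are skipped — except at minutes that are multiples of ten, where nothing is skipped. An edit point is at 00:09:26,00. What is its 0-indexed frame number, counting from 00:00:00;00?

As if non-drop at 30 labels/s: (0 × 3600 + 9 × 60 + 26) × 30 + 0 = 16980.
Minute boundaries passed: 9; those not divisible by 10: 9 − 0 = 9; dropped labels = 2 × 9 = 18.
Actual frame index = 16980 − 18 = 16962.

16962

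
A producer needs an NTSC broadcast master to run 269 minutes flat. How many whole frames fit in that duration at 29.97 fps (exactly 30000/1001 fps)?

483716 frames

269 min = 16140 s.
Frames = 16140 × 30000/1001 = 484200000/1001 ≈ 483716.2837.
Complete frames: 483716.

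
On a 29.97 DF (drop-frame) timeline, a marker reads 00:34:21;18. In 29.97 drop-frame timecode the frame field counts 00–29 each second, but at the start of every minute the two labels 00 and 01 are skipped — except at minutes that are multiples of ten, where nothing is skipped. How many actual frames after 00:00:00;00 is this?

As if non-drop at 30 labels/s: (0 × 3600 + 34 × 60 + 21) × 30 + 18 = 61848.
Minute boundaries passed: 34; those not divisible by 10: 34 − 3 = 31; dropped labels = 2 × 31 = 62.
Actual frame index = 61848 − 62 = 61786.

61786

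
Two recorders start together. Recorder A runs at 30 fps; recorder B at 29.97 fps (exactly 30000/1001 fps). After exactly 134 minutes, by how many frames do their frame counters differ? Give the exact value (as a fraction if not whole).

134 min = 8040 s.
A emits 30 × 8040 = 241200 frames; B emits 30000/1001 × 8040 = 241200000/1001.
Difference = 241200/1001 frames (≈ 240.9590); B is behind A.

241200/1001 frames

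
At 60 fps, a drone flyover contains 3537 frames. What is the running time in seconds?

Running time = 3537 / (60) = 58.95 s.

58.95 seconds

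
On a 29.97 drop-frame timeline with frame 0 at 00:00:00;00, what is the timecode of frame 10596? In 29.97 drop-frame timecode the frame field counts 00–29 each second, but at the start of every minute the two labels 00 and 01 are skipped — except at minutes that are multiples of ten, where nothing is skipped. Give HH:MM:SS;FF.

Each 10-minute DF block holds 10 × 60 × 30 − 9 × 2 = 17982 frames. 10596 ÷ 17982 → 0 full blocks, remainder 10596.
Within the partial block the first minute is 1800 frames and each further minute 1798, so 5 further minute boundaries passed. Total skipped labels = 18 × 0 + 2 × 5 = 10.
Non-drop label index = 10596 + 10 = 10606; at 30 labels/s that is 00:05:53:16, i.e. DF 00:05:53;16.

00:05:53;16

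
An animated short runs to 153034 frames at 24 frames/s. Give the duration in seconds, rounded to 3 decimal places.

Running time = 153034 × 1/24 = 76517/12 s ≈ 6376.417 s.

6376.417 seconds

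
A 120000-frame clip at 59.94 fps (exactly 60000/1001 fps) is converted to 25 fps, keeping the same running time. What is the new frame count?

50050 frames

Target frames = source frames × (target rate / source rate) = 120000 × (25)/(60000/1001) = 120000 × 1001/2400 = 50050.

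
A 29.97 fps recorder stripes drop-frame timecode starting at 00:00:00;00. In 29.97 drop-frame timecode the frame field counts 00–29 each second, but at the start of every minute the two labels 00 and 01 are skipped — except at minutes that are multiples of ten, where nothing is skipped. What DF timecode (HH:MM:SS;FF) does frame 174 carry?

Each 10-minute DF block holds 10 × 60 × 30 − 9 × 2 = 17982 frames. 174 ÷ 17982 → 0 full blocks, remainder 174.
Within the partial block the first minute is 1800 frames and each further minute 1798, so 0 further minute boundaries passed. Total skipped labels = 18 × 0 + 2 × 0 = 0.
Non-drop label index = 174 + 0 = 174; at 30 labels/s that is 00:00:05:24, i.e. DF 00:00:05;24.

00:00:05;24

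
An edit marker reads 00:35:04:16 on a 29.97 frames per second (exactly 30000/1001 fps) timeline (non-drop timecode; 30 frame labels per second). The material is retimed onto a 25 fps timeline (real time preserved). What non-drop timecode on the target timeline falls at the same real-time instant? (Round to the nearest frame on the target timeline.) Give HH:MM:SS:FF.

Source frame index: (0×3600 + 35×60 + 4) × 30 + 16 = 63136.
Real time: 63136 / (30000/1001) = 3949946/1875 s.
Target frame: (3949946/1875) × (25) = 3949946/75 ≈ 52665.947 → 52666.
At 25 labels/s: frame 52666 → 00:35:06:16.

00:35:06:16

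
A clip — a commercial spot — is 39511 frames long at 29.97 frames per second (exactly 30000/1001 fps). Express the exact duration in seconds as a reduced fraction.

Running time = 39511 ÷ (30000/1001) = 39511 × 1001/30000 = 39550511/30000 s.

39550511/30000 seconds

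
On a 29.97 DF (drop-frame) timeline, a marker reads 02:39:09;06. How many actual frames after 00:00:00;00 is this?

As if non-drop at 30 labels/s: (2 × 3600 + 39 × 60 + 9) × 30 + 6 = 286476.
Minute boundaries passed: 159; those not divisible by 10: 159 − 15 = 144; dropped labels = 2 × 144 = 288.
Actual frame index = 286476 − 288 = 286188.

286188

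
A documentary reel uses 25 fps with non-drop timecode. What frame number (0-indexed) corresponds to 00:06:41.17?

10042

Total seconds to the label: (0 × 3600 + 6 × 60 + 41) = 401.
Frame index = 401 × 25 + 17 = 10042.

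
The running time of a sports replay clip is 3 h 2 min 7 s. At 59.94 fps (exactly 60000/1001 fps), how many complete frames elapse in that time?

654965 frames

3 h 2 min 7 s = 10927 s.
Frames = 10927 × 60000/1001 = 93660000/143 ≈ 654965.0350.
Complete frames: 654965.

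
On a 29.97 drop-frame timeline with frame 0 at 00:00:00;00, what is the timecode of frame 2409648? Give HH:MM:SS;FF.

Each 10-minute DF block holds 10 × 60 × 30 − 9 × 2 = 17982 frames. 2409648 ÷ 17982 → 134 full blocks, remainder 60.
Within the partial block the first minute is 1800 frames and each further minute 1798, so 0 further minute boundaries passed. Total skipped labels = 18 × 134 + 2 × 0 = 2412.
Non-drop label index = 2409648 + 2412 = 2412060; at 30 labels/s that is 22:20:02:00, i.e. DF 22:20:02;00.

22:20:02;00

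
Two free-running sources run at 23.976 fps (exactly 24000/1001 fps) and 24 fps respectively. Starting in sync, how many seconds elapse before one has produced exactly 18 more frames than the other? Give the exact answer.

The gap grows by |24 − 24000/1001| = 24/1001 frames per second.
Time for a 18-frame gap: 18 ÷ (24/1001) = 750.75 s.

750.75 seconds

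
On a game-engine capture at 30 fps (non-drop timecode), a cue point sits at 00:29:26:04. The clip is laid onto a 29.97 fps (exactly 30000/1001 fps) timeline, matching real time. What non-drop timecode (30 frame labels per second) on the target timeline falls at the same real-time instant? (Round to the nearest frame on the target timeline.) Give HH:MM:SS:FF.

Source frame index: (0×3600 + 29×60 + 26) × 30 + 4 = 52984.
Real time: 52984 / (30) = 26492/15 s.
Target frame: (26492/15) × (30000/1001) = 52984000/1001 ≈ 52931.069 → 52931.
At 30 labels/s: frame 52931 → 00:29:24:11.

00:29:24:11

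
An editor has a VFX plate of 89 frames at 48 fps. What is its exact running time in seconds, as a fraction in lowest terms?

Running time = 89 ÷ (48) = 89 × 1/48 = 89/48 s.

89/48 seconds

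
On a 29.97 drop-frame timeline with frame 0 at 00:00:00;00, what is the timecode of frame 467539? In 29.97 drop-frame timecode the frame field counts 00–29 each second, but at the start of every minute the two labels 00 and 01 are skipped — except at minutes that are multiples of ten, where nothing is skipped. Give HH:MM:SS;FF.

Each 10-minute DF block holds 10 × 60 × 30 − 9 × 2 = 17982 frames. 467539 ÷ 17982 → 26 full blocks, remainder 7.
Within the partial block the first minute is 1800 frames and each further minute 1798, so 0 further minute boundaries passed. Total skipped labels = 18 × 26 + 2 × 0 = 468.
Non-drop label index = 467539 + 468 = 468007; at 30 labels/s that is 04:20:00:07, i.e. DF 04:20:00;07.

04:20:00;07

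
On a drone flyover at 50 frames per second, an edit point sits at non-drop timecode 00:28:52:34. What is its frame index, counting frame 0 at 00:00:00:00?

86634

Total seconds to the label: (0 × 3600 + 28 × 60 + 52) = 1732.
Frame index = 1732 × 50 + 34 = 86634.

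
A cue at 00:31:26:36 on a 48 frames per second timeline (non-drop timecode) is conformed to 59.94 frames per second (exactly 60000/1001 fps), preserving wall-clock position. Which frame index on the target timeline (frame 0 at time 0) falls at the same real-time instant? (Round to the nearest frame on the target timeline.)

frame 113092

Source frame index: (0×3600 + 31×60 + 26) × 48 + 36 = 90564.
Real time: 90564 / (48) = 7547/4 s.
Target frame: (7547/4) × (60000/1001) = 113205000/1001 ≈ 113091.908 → 113092.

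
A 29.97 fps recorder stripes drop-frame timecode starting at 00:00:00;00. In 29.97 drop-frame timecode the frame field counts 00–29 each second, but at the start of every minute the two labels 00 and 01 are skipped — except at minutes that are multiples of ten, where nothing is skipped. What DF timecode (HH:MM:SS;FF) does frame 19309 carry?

Each 10-minute DF block holds 10 × 60 × 30 − 9 × 2 = 17982 frames. 19309 ÷ 17982 → 1 full block, remainder 1327.
Within the partial block the first minute is 1800 frames and each further minute 1798, so 0 further minute boundaries passed. Total skipped labels = 18 × 1 + 2 × 0 = 18.
Non-drop label index = 19309 + 18 = 19327; at 30 labels/s that is 00:10:44:07, i.e. DF 00:10:44;07.

00:10:44;07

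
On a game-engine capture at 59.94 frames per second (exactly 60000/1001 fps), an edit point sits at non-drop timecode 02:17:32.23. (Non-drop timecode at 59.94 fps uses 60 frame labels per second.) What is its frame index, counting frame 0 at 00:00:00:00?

495143

Total seconds to the label: (2 × 3600 + 17 × 60 + 32) = 8252.
Frame index = 8252 × 60 + 23 = 495143.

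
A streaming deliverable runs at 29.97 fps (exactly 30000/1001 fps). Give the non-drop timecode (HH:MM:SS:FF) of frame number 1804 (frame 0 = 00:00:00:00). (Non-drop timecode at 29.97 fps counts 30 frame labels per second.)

1804 ÷ 30 = 60 full seconds, remainder 4 frames.
60 s = 0 h 1 min 0 s.
Timecode: 00:01:00:04.

00:01:00:04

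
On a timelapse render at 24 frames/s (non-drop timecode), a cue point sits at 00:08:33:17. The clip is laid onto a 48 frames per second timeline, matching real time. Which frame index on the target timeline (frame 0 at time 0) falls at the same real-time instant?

Source frame index: (0×3600 + 8×60 + 33) × 24 + 17 = 12329.
Real time: 12329 / (24) = 12329/24 s.
Target frame: (12329/24) × (48) = 24658.

frame 24658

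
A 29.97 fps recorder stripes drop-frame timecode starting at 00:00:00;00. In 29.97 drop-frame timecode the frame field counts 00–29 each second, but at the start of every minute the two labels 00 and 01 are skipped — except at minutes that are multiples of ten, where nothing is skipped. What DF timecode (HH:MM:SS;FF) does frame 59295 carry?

00:32:58;13

Ten DF minutes hold 17982 frames, so frame 59295 lies in block 3 (frames 53946–71927) with 5349 frames into that block.
The block's first minute is 1800 frames and the rest 1798 each; 5349 frames reaches minute 2, so 3 × 18 + 2 × 2 = 58 labels have been skipped so far.
Adding those back, label number 59295 + 58 = 59353 at 30 labels/s is 1978 s + 13 f = 0 h 32 min 58 s frame 13, i.e. 00:32:58;13.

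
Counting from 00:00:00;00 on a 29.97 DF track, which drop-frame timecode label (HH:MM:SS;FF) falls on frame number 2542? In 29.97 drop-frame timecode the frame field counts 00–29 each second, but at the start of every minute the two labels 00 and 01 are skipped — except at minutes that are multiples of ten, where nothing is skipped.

Ten DF minutes hold 17982 frames, so frame 2542 lies in block 0 (frames 0–17981) with 2542 frames into that block.
The block's first minute is 1800 frames and the rest 1798 each; 2542 frames reaches minute 1, so 0 × 18 + 1 × 2 = 2 labels have been skipped so far.
Adding those back, label number 2542 + 2 = 2544 at 30 labels/s is 84 s + 24 f = 0 h 1 min 24 s frame 24, i.e. 00:01:24;24.

00:01:24;24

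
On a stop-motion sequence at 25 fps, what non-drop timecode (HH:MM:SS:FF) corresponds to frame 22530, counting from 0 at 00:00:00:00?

22530 ÷ 25 = 901 full seconds, remainder 5 frames.
901 s = 0 h 15 min 1 s.
Timecode: 00:15:01:05.

00:15:01:05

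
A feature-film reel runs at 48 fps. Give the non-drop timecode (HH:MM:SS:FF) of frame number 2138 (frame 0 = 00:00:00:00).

2138 ÷ 48 = 44 full seconds, remainder 26 frames.
44 s = 0 h 0 min 44 s.
Timecode: 00:00:44:26.

00:00:44:26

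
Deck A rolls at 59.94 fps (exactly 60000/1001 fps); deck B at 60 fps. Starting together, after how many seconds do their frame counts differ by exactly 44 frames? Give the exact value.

11011/15 seconds

The gap grows by |60 − 60000/1001| = 60/1001 frames per second.
Time for a 44-frame gap: 44 ÷ (60/1001) = 11011/15 s.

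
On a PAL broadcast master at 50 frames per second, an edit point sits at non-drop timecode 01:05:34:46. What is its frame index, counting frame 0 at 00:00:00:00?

196746

Total seconds to the label: (1 × 3600 + 5 × 60 + 34) = 3934.
Frame index = 3934 × 50 + 46 = 196746.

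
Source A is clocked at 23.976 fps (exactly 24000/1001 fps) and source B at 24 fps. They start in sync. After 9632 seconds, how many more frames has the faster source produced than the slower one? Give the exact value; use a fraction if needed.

A emits 24000/1001 × 9632 = 33024000/143 frames; B emits 24 × 9632 = 231168.
Difference = 33024/143 frames (≈ 230.9371); B is ahead of A.

33024/143 frames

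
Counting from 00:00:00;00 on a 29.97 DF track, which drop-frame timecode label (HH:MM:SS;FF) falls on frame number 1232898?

Ten DF minutes hold 17982 frames, so frame 1232898 lies in block 68 (frames 1222776–1240757) with 10122 frames into that block.
The block's first minute is 1800 frames and the rest 1798 each; 10122 frames reaches minute 5, so 68 × 18 + 5 × 2 = 1234 labels have been skipped so far.
Adding those back, label number 1232898 + 1234 = 1234132 at 30 labels/s is 41137 s + 22 f = 11 h 25 min 37 s frame 22, i.e. 11:25:37;22.

11:25:37;22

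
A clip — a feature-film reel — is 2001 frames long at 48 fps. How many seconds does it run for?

Running time = 2001 / (48) = 41.6875 s.

41.6875 seconds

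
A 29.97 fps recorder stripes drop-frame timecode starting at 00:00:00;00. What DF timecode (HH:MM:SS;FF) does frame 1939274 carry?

Each 10-minute DF block holds 10 × 60 × 30 − 9 × 2 = 17982 frames. 1939274 ÷ 17982 → 107 full blocks, remainder 15200.
Within the partial block the first minute is 1800 frames and each further minute 1798, so 8 further minute boundaries passed. Total skipped labels = 18 × 107 + 2 × 8 = 1942.
Non-drop label index = 1939274 + 1942 = 1941216; at 30 labels/s that is 17:58:27:06, i.e. DF 17:58:27;06.

17:58:27;06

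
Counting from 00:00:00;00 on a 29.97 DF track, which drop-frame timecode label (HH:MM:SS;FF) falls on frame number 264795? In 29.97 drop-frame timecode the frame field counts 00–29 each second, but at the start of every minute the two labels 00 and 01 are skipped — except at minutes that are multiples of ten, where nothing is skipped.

Ten DF minutes hold 17982 frames, so frame 264795 lies in block 14 (frames 251748–269729) with 13047 frames into that block.
The block's first minute is 1800 frames and the rest 1798 each; 13047 frames reaches minute 7, so 14 × 18 + 7 × 2 = 266 labels have been skipped so far.
Adding those back, label number 264795 + 266 = 265061 at 30 labels/s is 8835 s + 11 f = 2 h 27 min 15 s frame 11, i.e. 02:27:15;11.

02:27:15;11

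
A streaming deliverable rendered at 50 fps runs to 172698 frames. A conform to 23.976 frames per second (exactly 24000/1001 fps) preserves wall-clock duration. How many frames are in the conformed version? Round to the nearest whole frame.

Frames at target rate = 172698 × (24000/1001) / (50) = 82895040/1001 ≈ 82812.228.
Nearest whole frame: 82812.

82812 frames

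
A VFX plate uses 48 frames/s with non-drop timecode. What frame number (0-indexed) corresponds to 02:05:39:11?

frame 361883

Total seconds to the label: (2 × 3600 + 5 × 60 + 39) = 7539.
Frame index = 7539 × 48 + 11 = 361883.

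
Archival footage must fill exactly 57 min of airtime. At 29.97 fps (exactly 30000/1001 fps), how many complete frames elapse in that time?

57 min = 3420 s.
Frames = 3420 × 30000/1001 = 102600000/1001 ≈ 102497.5025.
Complete frames: 102497.

102497 frames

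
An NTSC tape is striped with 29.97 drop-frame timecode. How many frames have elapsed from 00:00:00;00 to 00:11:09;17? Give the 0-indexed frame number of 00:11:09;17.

20067

As if non-drop at 30 labels/s: (0 × 3600 + 11 × 60 + 9) × 30 + 17 = 20087.
Minute boundaries passed: 11; those not divisible by 10: 11 − 1 = 10; dropped labels = 2 × 10 = 20.
Actual frame index = 20087 − 20 = 20067.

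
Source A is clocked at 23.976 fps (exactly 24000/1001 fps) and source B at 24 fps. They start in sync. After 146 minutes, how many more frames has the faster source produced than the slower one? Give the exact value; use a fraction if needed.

146 min = 8760 s.
A emits 24000/1001 × 8760 = 210240000/1001 frames; B emits 24 × 8760 = 210240.
Difference = 210240/1001 frames (≈ 210.0300); B is ahead of A.

210240/1001 frames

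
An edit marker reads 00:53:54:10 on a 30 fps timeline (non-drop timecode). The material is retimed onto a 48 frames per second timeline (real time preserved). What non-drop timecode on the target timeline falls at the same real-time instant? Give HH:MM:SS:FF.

00:53:54:16

Source frame index: (0×3600 + 53×60 + 54) × 30 + 10 = 97030.
Real time: 97030 / (30) = 9703/3 s.
Target frame: (9703/3) × (48) = 155248.
At 48 labels/s: frame 155248 → 00:53:54:16.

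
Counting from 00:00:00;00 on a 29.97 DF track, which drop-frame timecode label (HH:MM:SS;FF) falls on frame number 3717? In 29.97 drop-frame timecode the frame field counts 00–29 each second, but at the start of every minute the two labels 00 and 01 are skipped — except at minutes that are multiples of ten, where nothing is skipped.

00:02:04;01

Each 10-minute DF block holds 10 × 60 × 30 − 9 × 2 = 17982 frames. 3717 ÷ 17982 → 0 full blocks, remainder 3717.
Within the partial block the first minute is 1800 frames and each further minute 1798, so 2 further minute boundaries passed. Total skipped labels = 18 × 0 + 2 × 2 = 4.
Non-drop label index = 3717 + 4 = 3721; at 30 labels/s that is 00:02:04:01, i.e. DF 00:02:04;01.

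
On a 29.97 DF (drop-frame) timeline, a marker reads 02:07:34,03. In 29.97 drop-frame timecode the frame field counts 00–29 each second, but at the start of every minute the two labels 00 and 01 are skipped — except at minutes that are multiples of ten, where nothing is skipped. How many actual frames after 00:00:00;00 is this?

Complete 10-minute blocks: 12, each 17982 frames → 215784.
Remaining 7 whole minutes in the current block: 1800 + 6 × 1798 = 12588 frames.
Within the current minute: 34 × 30 + 3 − 2 = 1021 (labels ;00/;01 skipped at this minute). Total = 215784 + 12588 + 1021 = 229393.

229393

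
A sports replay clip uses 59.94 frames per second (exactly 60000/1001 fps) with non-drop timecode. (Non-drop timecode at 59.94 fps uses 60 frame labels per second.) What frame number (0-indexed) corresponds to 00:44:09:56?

Total seconds to the label: (0 × 3600 + 44 × 60 + 9) = 2649.
Frame index = 2649 × 60 + 56 = 158996.

158996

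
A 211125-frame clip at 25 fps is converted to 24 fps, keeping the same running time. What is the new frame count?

Target frames = source frames × (target rate / source rate) = 211125 × (24)/(25) = 211125 × 24/25 = 202680.

202680 frames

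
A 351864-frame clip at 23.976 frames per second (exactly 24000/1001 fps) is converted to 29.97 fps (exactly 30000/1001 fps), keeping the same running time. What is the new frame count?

Target frames = source frames × (target rate / source rate) = 351864 × (30000/1001)/(24000/1001) = 351864 × 5/4 = 439830.

439830 frames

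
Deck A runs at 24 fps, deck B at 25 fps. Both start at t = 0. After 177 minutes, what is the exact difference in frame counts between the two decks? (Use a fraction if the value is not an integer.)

10620 frames

177 min = 10620 s.
A emits 24 × 10620 = 254880 frames; B emits 25 × 10620 = 265500.
Difference = 10620 frames; B is ahead of A.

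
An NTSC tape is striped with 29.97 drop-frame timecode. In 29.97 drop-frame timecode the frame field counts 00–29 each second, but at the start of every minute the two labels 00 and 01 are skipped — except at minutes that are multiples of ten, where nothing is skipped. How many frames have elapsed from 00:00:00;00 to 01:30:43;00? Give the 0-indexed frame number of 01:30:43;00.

163128

Complete 10-minute blocks: 9, each 17982 frames → 161838.
Remaining 0 whole minutes in the current block: 0 frames.
Within the current minute: 43 × 30 + 0 = 1290. Total = 161838 + 0 + 1290 = 163128.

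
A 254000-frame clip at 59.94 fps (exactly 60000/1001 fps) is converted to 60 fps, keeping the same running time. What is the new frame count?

Target frames = source frames × (target rate / source rate) = 254000 × (60)/(60000/1001) = 254000 × 1001/1000 = 254254.

254254 frames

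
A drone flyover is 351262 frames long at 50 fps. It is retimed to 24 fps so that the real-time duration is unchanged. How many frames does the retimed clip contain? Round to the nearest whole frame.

168606 frames

Frames at target rate = 351262 × (24) / (50) = 4215144/25 ≈ 168605.760.
Nearest whole frame: 168606.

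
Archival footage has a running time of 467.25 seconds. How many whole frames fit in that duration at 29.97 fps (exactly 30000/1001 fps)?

14003 frames

Frames = 467.25 × 30000/1001 = 2002500/143 ≈ 14003.4965.
Complete frames: 14003.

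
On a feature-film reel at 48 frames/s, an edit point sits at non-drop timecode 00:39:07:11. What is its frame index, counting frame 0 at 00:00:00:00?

112667

Total seconds to the label: (0 × 3600 + 39 × 60 + 7) = 2347.
Frame index = 2347 × 48 + 11 = 112667.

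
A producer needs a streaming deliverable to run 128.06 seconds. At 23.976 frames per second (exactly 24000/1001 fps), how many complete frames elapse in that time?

3070 frames

Frames = 128.06 × 24000/1001 = 3073440/1001 ≈ 3070.3696.
Complete frames: 3070.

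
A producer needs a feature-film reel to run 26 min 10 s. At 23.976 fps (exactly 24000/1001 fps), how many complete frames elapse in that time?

37642 frames

26 min 10 s = 1570 s.
Frames = 1570 × 24000/1001 = 37680000/1001 ≈ 37642.3576.
Complete frames: 37642.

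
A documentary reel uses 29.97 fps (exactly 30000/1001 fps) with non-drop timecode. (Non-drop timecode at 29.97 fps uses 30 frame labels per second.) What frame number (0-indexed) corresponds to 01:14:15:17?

133667

Total seconds to the label: (1 × 3600 + 14 × 60 + 15) = 4455.
Frame index = 4455 × 30 + 17 = 133667.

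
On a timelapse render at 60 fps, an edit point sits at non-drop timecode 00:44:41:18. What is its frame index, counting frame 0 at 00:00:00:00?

Total seconds to the label: (0 × 3600 + 44 × 60 + 41) = 2681.
Frame index = 2681 × 60 + 18 = 160878.

frame 160878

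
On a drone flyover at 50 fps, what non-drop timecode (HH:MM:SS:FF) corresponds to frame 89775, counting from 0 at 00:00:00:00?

00:29:55:25

89775 ÷ 50 = 1795 full seconds, remainder 25 frames.
1795 s = 0 h 29 min 55 s.
Timecode: 00:29:55:25.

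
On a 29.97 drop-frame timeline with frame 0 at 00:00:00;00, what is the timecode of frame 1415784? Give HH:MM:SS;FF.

Ten DF minutes hold 17982 frames, so frame 1415784 lies in block 78 (frames 1402596–1420577) with 13188 frames into that block.
The block's first minute is 1800 frames and the rest 1798 each; 13188 frames reaches minute 7, so 78 × 18 + 7 × 2 = 1418 labels have been skipped so far.
Adding those back, label number 1415784 + 1418 = 1417202 at 30 labels/s is 47240 s + 2 f = 13 h 7 min 20 s frame 2, i.e. 13:07:20;02.

13:07:20;02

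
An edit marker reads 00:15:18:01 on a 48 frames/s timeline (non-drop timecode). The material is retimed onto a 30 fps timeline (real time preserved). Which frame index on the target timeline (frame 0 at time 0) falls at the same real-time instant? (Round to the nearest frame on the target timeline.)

frame 27541

Source frame index: (0×3600 + 15×60 + 18) × 48 + 1 = 44065.
Real time: 44065 / (48) = 44065/48 s.
Target frame: (44065/48) × (30) = 220325/8 ≈ 27540.625 → 27541.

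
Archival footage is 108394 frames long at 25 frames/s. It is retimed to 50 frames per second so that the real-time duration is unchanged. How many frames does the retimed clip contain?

216788 frames

Target frames = source frames × (target rate / source rate) = 108394 × (50)/(25) = 108394 × 2 = 216788.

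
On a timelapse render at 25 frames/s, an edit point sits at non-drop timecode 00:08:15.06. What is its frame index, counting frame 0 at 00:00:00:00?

12381

Total seconds to the label: (0 × 3600 + 8 × 60 + 15) = 495.
Frame index = 495 × 25 + 6 = 12381.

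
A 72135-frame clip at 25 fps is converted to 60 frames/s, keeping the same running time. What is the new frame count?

173124 frames

Target frames = source frames × (target rate / source rate) = 72135 × (60)/(25) = 72135 × 12/5 = 173124.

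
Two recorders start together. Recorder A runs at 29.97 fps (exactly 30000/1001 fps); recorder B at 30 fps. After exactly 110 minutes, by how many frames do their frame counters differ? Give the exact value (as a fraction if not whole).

18000/91 frames

110 min = 6600 s.
A emits 30000/1001 × 6600 = 18000000/91 frames; B emits 30 × 6600 = 198000.
Difference = 18000/91 frames (≈ 197.8022); B is ahead of A.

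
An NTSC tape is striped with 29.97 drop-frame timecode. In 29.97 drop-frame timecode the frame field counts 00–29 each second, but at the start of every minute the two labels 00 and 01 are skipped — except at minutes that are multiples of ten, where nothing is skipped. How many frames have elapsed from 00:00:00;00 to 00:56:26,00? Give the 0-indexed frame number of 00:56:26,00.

101478

As if non-drop at 30 labels/s: (0 × 3600 + 56 × 60 + 26) × 30 + 0 = 101580.
Minute boundaries passed: 56; those not divisible by 10: 56 − 5 = 51; dropped labels = 2 × 51 = 102.
Actual frame index = 101580 − 102 = 101478.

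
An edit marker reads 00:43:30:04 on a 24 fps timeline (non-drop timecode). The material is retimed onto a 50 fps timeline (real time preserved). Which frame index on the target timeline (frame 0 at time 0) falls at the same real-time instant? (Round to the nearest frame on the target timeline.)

Source frame index: (0×3600 + 43×60 + 30) × 24 + 4 = 62644.
Real time: 62644 / (24) = 15661/6 s.
Target frame: (15661/6) × (50) = 391525/3 ≈ 130508.333 → 130508.

frame 130508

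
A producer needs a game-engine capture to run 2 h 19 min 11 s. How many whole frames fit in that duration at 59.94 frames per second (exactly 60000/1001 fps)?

500559 frames

2 h 19 min 11 s = 8351 s.
Frames = 8351 × 60000/1001 = 71580000/143 ≈ 500559.4406.
Complete frames: 500559.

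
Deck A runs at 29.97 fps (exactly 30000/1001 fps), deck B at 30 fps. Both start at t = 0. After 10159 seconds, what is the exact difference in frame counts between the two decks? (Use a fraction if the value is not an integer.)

A emits 30000/1001 × 10159 = 304770000/1001 frames; B emits 30 × 10159 = 304770.
Difference = 304770/1001 frames (≈ 304.4655); B is ahead of A.

304770/1001 frames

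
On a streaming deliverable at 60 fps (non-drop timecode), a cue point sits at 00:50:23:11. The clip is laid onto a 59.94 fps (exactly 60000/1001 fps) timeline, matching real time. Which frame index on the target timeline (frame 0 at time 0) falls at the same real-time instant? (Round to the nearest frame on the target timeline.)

Source frame index: (0×3600 + 50×60 + 23) × 60 + 11 = 181391.
Real time: 181391 / (60) = 181391/60 s.
Target frame: (181391/60) × (60000/1001) = 25913000/143 ≈ 181209.790 → 181210.

frame 181210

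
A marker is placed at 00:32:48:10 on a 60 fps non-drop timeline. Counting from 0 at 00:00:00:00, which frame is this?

Total seconds to the label: (0 × 3600 + 32 × 60 + 48) = 1968.
Frame index = 1968 × 60 + 10 = 118090.

118090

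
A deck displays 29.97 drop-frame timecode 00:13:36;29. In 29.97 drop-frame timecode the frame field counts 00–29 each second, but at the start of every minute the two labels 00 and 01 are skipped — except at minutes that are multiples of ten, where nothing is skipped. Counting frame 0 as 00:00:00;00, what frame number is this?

24485

Complete 10-minute blocks: 1, each 17982 frames → 17982.
Remaining 3 whole minutes in the current block: 1800 + 2 × 1798 = 5396 frames.
Within the current minute: 36 × 30 + 29 − 2 = 1107 (labels ;00/;01 skipped at this minute). Total = 17982 + 5396 + 1107 = 24485.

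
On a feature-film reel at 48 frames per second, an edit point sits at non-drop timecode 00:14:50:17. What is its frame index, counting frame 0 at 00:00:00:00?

Total seconds to the label: (0 × 3600 + 14 × 60 + 50) = 890.
Frame index = 890 × 48 + 17 = 42737.

42737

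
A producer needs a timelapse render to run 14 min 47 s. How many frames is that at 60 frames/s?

53220 frames

14 min 47 s = 887 s.
Frames = 887 × 60 = 53220.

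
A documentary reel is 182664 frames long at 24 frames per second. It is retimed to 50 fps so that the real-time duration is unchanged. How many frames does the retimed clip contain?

Target frames = source frames × (target rate / source rate) = 182664 × (50)/(24) = 182664 × 25/12 = 380550.

380550 frames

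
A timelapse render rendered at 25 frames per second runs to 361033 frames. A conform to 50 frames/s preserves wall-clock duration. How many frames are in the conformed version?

Target frames = source frames × (target rate / source rate) = 361033 × (50)/(25) = 361033 × 2 = 722066.

722066 frames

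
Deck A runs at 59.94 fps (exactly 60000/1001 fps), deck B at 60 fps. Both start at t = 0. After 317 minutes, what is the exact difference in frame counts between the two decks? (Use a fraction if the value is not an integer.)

317 min = 19020 s.
A emits 60000/1001 × 19020 = 1141200000/1001 frames; B emits 60 × 19020 = 1141200.
Difference = 1141200/1001 frames (≈ 1140.0599); B is ahead of A.

1141200/1001 frames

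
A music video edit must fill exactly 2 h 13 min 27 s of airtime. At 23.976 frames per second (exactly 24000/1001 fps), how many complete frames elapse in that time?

2 h 13 min 27 s = 8007 s.
Frames = 8007 × 24000/1001 = 192168000/1001 ≈ 191976.0240.
Complete frames: 191976.

191976 frames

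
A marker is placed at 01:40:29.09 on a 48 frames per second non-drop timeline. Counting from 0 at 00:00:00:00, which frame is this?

289401

Total seconds to the label: (1 × 3600 + 40 × 60 + 29) = 6029.
Frame index = 6029 × 48 + 9 = 289401.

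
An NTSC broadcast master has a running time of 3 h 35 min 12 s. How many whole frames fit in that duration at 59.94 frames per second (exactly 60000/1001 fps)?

3 h 35 min 12 s = 12912 s.
Frames = 12912 × 60000/1001 = 774720000/1001 ≈ 773946.0539.
Complete frames: 773946.

773946 frames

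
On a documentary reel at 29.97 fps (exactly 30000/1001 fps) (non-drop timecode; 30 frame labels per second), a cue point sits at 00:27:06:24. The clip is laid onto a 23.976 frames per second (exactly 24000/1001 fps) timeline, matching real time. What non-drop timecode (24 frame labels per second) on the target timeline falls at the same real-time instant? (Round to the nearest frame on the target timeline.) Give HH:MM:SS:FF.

Source frame index: (0×3600 + 27×60 + 6) × 30 + 24 = 48804.
Real time: 48804 / (30000/1001) = 4071067/2500 s.
Target frame: (4071067/2500) × (24000/1001) = 195216/5 ≈ 39043.200 → 39043.
At 24 labels/s: frame 39043 → 00:27:06:19.

00:27:06:19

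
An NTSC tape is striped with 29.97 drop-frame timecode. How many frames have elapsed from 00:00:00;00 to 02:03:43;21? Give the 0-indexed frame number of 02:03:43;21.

222489

Complete 10-minute blocks: 12, each 17982 frames → 215784.
Remaining 3 whole minutes in the current block: 1800 + 2 × 1798 = 5396 frames.
Within the current minute: 43 × 30 + 21 − 2 = 1309 (labels ;00/;01 skipped at this minute). Total = 215784 + 5396 + 1309 = 222489.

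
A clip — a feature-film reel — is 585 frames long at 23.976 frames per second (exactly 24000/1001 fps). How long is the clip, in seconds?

24.399375 seconds

Running time = 585 / (24000/1001) = 24.399375 s.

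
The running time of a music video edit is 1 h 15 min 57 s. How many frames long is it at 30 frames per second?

136710 frames

1 h 15 min 57 s = 4557 s.
Frames = 4557 × 30 = 136710.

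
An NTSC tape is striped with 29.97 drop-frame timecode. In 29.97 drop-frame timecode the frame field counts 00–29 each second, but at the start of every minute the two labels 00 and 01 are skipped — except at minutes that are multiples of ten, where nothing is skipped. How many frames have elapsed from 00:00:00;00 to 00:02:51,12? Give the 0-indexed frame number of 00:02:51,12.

5138

Complete 10-minute blocks: 0, each 17982 frames → 0.
Remaining 2 whole minutes in the current block: 1800 + 1 × 1798 = 3598 frames.
Within the current minute: 51 × 30 + 12 − 2 = 1540 (labels ;00/;01 skipped at this minute). Total = 0 + 3598 + 1540 = 5138.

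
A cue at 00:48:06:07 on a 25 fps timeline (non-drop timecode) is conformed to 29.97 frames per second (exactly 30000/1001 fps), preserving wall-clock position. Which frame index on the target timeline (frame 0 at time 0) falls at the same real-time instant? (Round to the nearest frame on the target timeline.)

frame 86502

Source frame index: (0×3600 + 48×60 + 6) × 25 + 7 = 72157.
Real time: 72157 / (25) = 72157/25 s.
Target frame: (72157/25) × (30000/1001) = 86588400/1001 ≈ 86501.898 → 86502.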